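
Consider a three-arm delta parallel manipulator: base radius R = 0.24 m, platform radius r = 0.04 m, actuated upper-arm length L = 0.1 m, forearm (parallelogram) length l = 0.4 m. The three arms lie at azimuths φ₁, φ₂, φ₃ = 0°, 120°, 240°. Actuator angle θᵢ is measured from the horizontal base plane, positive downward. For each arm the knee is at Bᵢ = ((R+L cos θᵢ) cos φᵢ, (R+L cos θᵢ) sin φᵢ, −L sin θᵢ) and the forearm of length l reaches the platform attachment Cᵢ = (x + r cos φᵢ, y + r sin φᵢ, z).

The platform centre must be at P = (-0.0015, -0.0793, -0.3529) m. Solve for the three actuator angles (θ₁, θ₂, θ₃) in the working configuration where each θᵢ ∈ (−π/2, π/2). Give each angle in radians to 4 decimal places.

θ₁ = 0.7856, θ₂ = 1.2218, θ₃ = 0.2620

φ1=0.0° → target in arm frame (-0.0015, -0.0793)
  A cos θ + B sin θ = C:  0.2015·cos θ + -0.3529·sin θ = -0.1071
  √(A²+B²)=0.4064;  θ1 = -1.0520+1.8376 ≈ 0.7856
rotate P by −φ2: (-0.0679, 0.0409, -0.3529)
  e−x'=0.2679;  (l²−L²−(e−x')²−y'²−z²)/2L = -0.2400
  γ=atan2(-0.3529,0.2679)=-0.9214;  ψ=arccos(-0.5417)=2.1432;  θ2=γ+ψ≈1.2218
φ3=240.0° → target in arm frame (0.0694, 0.0384)
  e−x'=0.1306;  (l²−L²−(e−x')²−y'²−z²)/2L = 0.0347
  √(A²+B²)=0.3763;  θ3 = -1.2164+1.4784 ≈ 0.2620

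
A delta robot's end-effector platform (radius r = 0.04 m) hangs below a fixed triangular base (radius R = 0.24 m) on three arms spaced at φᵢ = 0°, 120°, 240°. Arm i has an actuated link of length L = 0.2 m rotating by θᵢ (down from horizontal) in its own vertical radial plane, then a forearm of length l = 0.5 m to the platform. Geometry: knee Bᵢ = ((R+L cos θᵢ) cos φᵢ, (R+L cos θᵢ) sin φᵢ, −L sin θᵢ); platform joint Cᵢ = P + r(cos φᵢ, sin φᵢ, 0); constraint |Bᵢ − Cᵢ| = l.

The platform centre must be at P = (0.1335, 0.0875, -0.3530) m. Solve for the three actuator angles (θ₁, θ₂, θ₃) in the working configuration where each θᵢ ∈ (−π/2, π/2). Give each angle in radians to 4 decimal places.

arm 1 (φ=0.0°): x'=0.1335, y'=0.0875
  A cos θ + B sin θ = C:  0.0665·cos θ + -0.3530·sin θ = 0.1833
  θ1 = atan2(B,A) + arccos(C/0.3592) = -0.3493
φ2=120.0° → target in arm frame (0.0090, -0.1594)
  A cos θ + B sin θ = C:  0.1910·cos θ + -0.3530·sin θ = 0.0588
  γ=atan2(-0.3530,0.1910)=-1.0749;  ψ=arccos(0.1465)=1.4237;  θ2=γ+ψ≈0.3488
rotate P by −φ3: (-0.1425, 0.0719, -0.3530)
  A=0.3425, B=-0.3530, C=(l²−L²−A²−y'²−z²)/(2L)=-0.0927
  γ=atan2(-0.3530,0.3425)=-0.8005;  ψ=arccos(-0.1886)=1.7605;  θ3=γ+ψ≈0.9600

θ₁ = -0.3493, θ₂ = 0.3488, θ₃ = 0.9600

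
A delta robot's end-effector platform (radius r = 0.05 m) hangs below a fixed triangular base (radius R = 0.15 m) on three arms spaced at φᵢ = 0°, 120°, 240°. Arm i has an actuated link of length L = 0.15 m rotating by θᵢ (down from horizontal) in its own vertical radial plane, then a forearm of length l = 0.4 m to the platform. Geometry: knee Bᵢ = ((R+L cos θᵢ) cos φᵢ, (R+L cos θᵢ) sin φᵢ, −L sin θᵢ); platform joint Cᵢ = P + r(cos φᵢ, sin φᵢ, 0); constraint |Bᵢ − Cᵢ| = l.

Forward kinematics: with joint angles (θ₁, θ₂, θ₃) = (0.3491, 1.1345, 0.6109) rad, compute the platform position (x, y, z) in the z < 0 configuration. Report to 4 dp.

S1 = (0.2410·cos0.0°, 0.2410·sin0.0°, -0.0513) = (0.2410, 0.0000, -0.0513)
φ2=120.0°: virtual centre (-0.0817, 0.1415, -0.1359), radius l
arm 3 at φ=240.0°: e+L cos θ3 = 0.2229;  S3 = (-0.1114, -0.1930, -0.0860)
subtract pairs → two planes through P
plane₁₂: -0.6453x+0.2830y+-0.1693z = -0.0155
Cramer: x(z) = 0.0156-0.1895z;  y(z) = -0.0192+0.1660z
sphere 1 gives Az²+Bz+C=0 with A=1.0635, B=0.1817, C=-0.1062;  B²−4AC=0.4849;  roots -0.4128, 0.2420;  negative root z = -0.4128
x = 0.0939, y = -0.0877

(0.0939, -0.0877, -0.4128)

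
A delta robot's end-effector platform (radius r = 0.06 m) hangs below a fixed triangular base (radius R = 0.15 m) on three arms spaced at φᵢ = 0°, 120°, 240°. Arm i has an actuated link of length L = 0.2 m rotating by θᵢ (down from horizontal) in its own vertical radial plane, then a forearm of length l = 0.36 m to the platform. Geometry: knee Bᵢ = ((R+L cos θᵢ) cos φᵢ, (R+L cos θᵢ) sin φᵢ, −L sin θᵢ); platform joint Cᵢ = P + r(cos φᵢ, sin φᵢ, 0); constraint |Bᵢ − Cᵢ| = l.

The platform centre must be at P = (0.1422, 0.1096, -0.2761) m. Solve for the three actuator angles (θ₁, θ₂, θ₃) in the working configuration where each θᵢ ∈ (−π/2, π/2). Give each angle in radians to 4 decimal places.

rotate P by −φ1: (0.1422, 0.1096, -0.2761)
  A=-0.0522, B=-0.2761, C=(l²−L²−A²−y'²−z²)/(2L)=-0.0034
  θ1 = atan2(B,A) + arccos(C/0.2810) = -0.1747
arm 2 (φ=120.0°): x'=0.0238, y'=-0.1779
  e−x'=0.0662;  (l²−L²−(e−x')²−y'²−z²)/2L = -0.0567
  θ2 = atan2(B,A) + arccos(C/0.2839) = 0.4363
rotate P by −φ3: (-0.1660, 0.0683, -0.2761)
  A=0.2560, B=-0.2761, C=(l²−L²−A²−y'²−z²)/(2L)=-0.1421
  θ3 = atan2(B,A) + arccos(C/0.3765) = 1.1347

θ₁ = -0.1747, θ₂ = 0.4363, θ₃ = 1.1347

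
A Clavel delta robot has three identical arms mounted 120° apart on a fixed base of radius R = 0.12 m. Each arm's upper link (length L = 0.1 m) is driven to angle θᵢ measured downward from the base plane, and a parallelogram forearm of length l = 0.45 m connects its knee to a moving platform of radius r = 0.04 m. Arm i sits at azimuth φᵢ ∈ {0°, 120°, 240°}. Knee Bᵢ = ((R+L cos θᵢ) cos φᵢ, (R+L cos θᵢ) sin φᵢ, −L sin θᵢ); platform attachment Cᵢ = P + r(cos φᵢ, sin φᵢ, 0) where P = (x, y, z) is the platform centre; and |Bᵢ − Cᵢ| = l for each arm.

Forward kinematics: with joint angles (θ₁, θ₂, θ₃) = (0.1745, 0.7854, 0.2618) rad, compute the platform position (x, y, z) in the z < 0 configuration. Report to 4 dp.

φ1=0.0°: virtual centre (0.1785, 0.0000, -0.0174), radius l
O2 = (0.1507·cos120.0°, 0.1507·sin120.0°, -0.0707) = (-0.0754, 0.1305, -0.0707)
O3 = (0.1766·cos240.0°, 0.1766·sin240.0°, -0.0259) = (-0.0883, -0.1529, -0.0259)
eliminate P² terms by subtracting sphere 1 from 2 and 3
[-0.5077 0.2610 -0.1067]·P = -0.0044;  [-0.5336 -0.3059 -0.0170]·P = -0.0003
det = 0.2946;  x = 0.0049+-0.1259z,  y = -0.0075+0.1639z
into |P−O₁|² = l²: 1.0427z² + 0.0760z + -0.1720 = 0;  Δ = 0.7232;  z = -0.4442 or 0.3714 → z<0 root = -0.4442
x = 0.0608, y = -0.0803

(0.0608, -0.0803, -0.4442)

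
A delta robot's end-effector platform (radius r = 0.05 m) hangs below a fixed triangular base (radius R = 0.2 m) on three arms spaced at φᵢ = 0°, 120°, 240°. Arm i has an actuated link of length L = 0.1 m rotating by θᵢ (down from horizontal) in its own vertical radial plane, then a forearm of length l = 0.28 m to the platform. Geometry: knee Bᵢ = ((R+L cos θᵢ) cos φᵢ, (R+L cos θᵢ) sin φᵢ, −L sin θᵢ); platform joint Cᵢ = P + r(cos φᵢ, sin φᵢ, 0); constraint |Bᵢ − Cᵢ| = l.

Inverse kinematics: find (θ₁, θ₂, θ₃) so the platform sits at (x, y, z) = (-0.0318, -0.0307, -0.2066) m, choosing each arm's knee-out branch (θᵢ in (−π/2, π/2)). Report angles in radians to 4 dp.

rotate P by −φ1: (-0.0318, -0.0307, -0.2066)
  A=0.1818, B=-0.2066, C=(l²−L²−A²−y'²−z²)/(2L)=-0.0414
  θ1 = atan2(B,A) + arccos(C/0.2752) = 0.8726
arm 2 (φ=120.0°): x'=-0.0107, y'=0.0429
  e−x'=0.1607;  (l²−L²−(e−x')²−y'²−z²)/2L = -0.0097
  θ2 = atan2(B,A) + arccos(C/0.2617) = 0.6982
arm 3 (φ=240.0°): x'=0.0425, y'=-0.0122
  A=0.1075, B=-0.2066, C=(l²−L²−A²−y'²−z²)/(2L)=0.0700
  θ3 = atan2(B,A) + arccos(C/0.2329) = 0.1744

θ₁ = 0.8726, θ₂ = 0.6982, θ₃ = 0.1744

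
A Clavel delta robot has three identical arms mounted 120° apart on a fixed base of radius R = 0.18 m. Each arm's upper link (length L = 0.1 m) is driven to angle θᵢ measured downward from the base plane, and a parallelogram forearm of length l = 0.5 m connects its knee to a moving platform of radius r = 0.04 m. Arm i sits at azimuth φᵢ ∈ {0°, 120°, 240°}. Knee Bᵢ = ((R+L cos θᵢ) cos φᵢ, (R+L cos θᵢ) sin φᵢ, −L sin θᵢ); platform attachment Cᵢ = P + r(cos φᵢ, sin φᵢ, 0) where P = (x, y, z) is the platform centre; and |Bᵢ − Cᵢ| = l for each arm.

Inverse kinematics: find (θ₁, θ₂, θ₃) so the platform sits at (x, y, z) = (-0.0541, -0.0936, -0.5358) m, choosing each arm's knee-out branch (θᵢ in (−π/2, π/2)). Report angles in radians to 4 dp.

rotate P by −φ1: (-0.0541, -0.0936, -0.5358)
  A=0.1941, B=-0.5358, C=(l²−L²−A²−y'²−z²)/(2L)=-0.4676
  γ=atan2(-0.5358,0.1941)=-1.2232;  ψ=arccos(-0.8205)=2.5331;  θ1=γ+ψ≈1.3099
rotate P by −φ2: (-0.0540, 0.0937, -0.5358)
  A=0.1940, B=-0.5358, C=(l²−L²−A²−y'²−z²)/(2L)=-0.4675
  √(A²+B²)=0.5698;  θ2 = -1.2234+2.5328 ≈ 1.3094
arm 3 (φ=240.0°): x'=0.1081, y'=-0.0001
  A cos θ + B sin θ = C:  0.0319·cos θ + -0.5358·sin θ = -0.2405
  θ3 = atan2(B,A) + arccos(C/0.5367) = 0.5240

θ₁ = 1.3099, θ₂ = 1.3094, θ₃ = 0.5240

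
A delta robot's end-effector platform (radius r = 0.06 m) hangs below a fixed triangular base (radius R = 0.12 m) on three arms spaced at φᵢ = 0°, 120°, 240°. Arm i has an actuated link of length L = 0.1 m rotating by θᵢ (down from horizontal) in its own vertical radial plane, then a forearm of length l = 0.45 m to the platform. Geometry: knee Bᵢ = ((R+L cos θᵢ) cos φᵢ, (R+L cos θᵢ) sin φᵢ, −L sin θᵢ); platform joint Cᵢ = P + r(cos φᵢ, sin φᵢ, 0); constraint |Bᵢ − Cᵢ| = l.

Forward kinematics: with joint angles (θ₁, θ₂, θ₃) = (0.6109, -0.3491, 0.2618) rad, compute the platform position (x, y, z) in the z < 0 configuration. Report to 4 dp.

φ1=0.0°: virtual centre (0.1419, 0.0000, -0.0574), radius l
φ2=120.0°: virtual centre (-0.0770, 0.1333, 0.0342), radius l
O3 = (0.1566·cos240.0°, 0.1566·sin240.0°, -0.0259) = (-0.0783, -0.1356, -0.0259)
subtract pairs → two planes through P
[-0.4378 0.2667 0.1831]·P = 0.0014;  [-0.4404 -0.2712 0.0630]·P = 0.0018
det = 0.2362;  x = -0.0037+0.2814z,  y = -0.0006+-0.2248z
into |P−O₁|² = l²: 1.1297z² + 0.0331z + -0.1780 = 0;  Δ = 0.8055;  z = -0.4119 or 0.3826 → z<0 root = -0.4119
x = -0.1195, y = 0.0920

(-0.1195, 0.0920, -0.4119)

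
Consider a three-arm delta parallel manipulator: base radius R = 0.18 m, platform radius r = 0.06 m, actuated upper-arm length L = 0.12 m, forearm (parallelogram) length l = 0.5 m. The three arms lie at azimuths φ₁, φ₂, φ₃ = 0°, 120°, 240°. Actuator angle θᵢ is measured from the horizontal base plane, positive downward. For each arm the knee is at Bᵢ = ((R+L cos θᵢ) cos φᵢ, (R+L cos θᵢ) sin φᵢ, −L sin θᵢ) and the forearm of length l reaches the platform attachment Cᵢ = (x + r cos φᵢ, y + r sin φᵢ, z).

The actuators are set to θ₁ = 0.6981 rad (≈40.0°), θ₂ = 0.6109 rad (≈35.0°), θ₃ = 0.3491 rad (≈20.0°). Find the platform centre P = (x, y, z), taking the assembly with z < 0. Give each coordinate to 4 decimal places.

(-0.0390, -0.0398, -0.5078)

φ1=0.0°: virtual centre (0.2119, 0.0000, -0.0771), radius l
centre 2 = (0.2183·cos120.0°, 0.2183·sin120.0°, -0.0688) = (-0.1091, 0.1890, -0.0688)
φ3=240.0°: virtual centre (-0.1164, -0.2016, -0.0410), radius l
|centre ₂|²−|centre ₁|² = 0.0015;  |centre ₃|²−|centre ₁|² = 0.0050
plane₁₂: -0.6422x+0.3781y+0.0166z = 0.0015
det = 0.5072;  x = -0.0049+0.0670z,  y = -0.0044+0.0699z
quadratic in z: (1.0094)z²+(0.1246)z+(-0.1970)=0, √Δ=0.9005 → z ∈ {-0.5078, 0.3844}; z = -0.5078 (taking z<0)
x = -0.0390, y = -0.0398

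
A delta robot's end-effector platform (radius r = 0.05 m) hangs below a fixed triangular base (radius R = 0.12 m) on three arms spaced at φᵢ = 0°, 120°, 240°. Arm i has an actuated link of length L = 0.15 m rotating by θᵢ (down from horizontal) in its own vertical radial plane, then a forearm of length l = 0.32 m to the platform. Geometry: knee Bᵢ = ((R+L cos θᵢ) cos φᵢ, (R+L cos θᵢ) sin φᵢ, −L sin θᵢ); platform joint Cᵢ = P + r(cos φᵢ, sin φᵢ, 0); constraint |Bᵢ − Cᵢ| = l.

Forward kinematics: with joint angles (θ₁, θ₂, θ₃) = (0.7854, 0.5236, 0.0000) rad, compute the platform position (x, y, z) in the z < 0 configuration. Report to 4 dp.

S1 = (0.1761·cos0.0°, 0.1761·sin0.0°, -0.1061) = (0.1761, 0.0000, -0.1061)
arm 2 at φ=120.0°: e+L cos θ2 = 0.1999;  S2 = (-0.1000, 0.1731, -0.0750)
S3 = (0.2200·cos240.0°, 0.2200·sin240.0°, 0.0000) = (-0.1100, -0.1905, 0.0000)
eliminate P² terms by subtracting sphere 1 from 2 and 3
linear system: -0.5520x+0.3462y = 0.0033−0.0621z; -0.5721x+-0.3811y = 0.0062−0.2121z
Cramer: x(z) = -0.0083+0.2378z;  y(z) = -0.0036+0.1997z
into |P−S₁|² = l²: 1.0964z² + 0.1230z + -0.0571 = 0;  Δ = 0.2657;  z = -0.2912 or 0.1790 → z<0 root = -0.2912
x = -0.0776, y = -0.0618

(-0.0776, -0.0618, -0.2912)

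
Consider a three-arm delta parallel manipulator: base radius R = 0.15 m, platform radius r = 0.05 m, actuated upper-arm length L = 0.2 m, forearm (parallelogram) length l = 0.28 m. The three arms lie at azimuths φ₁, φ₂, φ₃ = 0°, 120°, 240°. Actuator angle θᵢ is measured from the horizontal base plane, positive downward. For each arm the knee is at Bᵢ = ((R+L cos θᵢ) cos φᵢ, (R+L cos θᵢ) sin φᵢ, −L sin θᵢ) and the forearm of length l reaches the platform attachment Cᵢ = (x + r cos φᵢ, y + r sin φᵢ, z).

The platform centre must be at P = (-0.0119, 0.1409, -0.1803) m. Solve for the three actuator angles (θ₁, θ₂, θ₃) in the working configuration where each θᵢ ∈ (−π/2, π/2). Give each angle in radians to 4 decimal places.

rotate P by −φ1: (-0.0119, 0.1409, -0.1803)
  e−x'=0.1119;  (l²−L²−(e−x')²−y'²−z²)/2L = -0.0662
  γ=atan2(-0.1803,0.1119)=-1.0153;  ψ=arccos(-0.3120)=1.8881;  θ1=γ+ψ≈0.8727
arm 2 (φ=120.0°): x'=0.1280, y'=-0.0601
  e−x'=-0.0280;  (l²−L²−(e−x')²−y'²−z²)/2L = 0.0037
  √(A²+B²)=0.1825;  θ2 = -1.7247+1.5504 ≈ -0.1744
rotate P by −φ3: (-0.1161, -0.0808, -0.1803)
  A=0.2161, B=-0.1803, C=(l²−L²−A²−y'²−z²)/(2L)=-0.1183
  √(A²+B²)=0.2814;  θ3 = -0.6954+2.0046 ≈ 1.3092

θ₁ = 0.8727, θ₂ = -0.1744, θ₃ = 1.3092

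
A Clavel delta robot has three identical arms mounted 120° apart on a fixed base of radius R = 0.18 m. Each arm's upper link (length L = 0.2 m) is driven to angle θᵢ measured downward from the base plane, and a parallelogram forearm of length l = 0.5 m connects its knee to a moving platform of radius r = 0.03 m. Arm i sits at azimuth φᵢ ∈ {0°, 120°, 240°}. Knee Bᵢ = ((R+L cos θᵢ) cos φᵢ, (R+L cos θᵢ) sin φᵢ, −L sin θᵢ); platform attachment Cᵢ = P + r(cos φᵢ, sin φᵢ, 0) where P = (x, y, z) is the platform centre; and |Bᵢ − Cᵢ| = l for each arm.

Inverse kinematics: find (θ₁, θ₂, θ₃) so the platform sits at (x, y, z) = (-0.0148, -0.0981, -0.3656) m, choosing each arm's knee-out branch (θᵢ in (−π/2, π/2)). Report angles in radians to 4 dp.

θ₁ = 0.1743, θ₂ = 0.4361, θ₃ = -0.3492

φ1=0.0° → target in arm frame (-0.0148, -0.0981)
  A cos θ + B sin θ = C:  0.1648·cos θ + -0.3656·sin θ = 0.0989
  √(A²+B²)=0.4010;  θ1 = -1.1473+1.3216 ≈ 0.1743
arm 2 (φ=120.0°): x'=-0.0776, y'=0.0619
  A cos θ + B sin θ = C:  0.2276·cos θ + -0.3656·sin θ = 0.0518
  √(A²+B²)=0.4306;  θ2 = -1.0141+1.4502 ≈ 0.4361
φ3=240.0° → target in arm frame (0.0924, 0.0362)
  A cos θ + B sin θ = C:  0.0576·cos θ + -0.3656·sin θ = 0.1793
  γ=atan2(-0.3656,0.0576)=-1.4144;  ψ=arccos(0.4843)=1.0652;  θ3=γ+ψ≈-0.3492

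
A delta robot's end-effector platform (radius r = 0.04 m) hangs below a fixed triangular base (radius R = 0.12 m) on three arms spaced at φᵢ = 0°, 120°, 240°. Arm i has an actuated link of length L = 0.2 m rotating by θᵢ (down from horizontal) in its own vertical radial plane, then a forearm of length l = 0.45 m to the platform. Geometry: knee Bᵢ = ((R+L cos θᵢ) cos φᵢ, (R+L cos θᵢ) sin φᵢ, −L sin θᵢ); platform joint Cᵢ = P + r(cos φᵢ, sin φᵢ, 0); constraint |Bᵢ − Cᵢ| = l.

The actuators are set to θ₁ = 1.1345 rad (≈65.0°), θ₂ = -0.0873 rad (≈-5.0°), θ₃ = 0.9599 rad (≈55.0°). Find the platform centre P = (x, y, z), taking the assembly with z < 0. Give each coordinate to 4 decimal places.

arm 1 at φ=0.0°: e+L cos θ1 = 0.1645;  centre 1 = (0.1645, 0.0000, -0.1813)
centre 2 = (0.2792·cos120.0°, 0.2792·sin120.0°, 0.0174) = (-0.1396, 0.2418, 0.0174)
arm 3 at φ=240.0°: e+L cos θ3 = 0.1947;  centre 3 = (-0.0974, -0.1686, -0.1638)
|centre ₂|²−|centre ₁|² = 0.0184;  |centre ₃|²−|centre ₁|² = 0.0048
plane₁₂: -0.6083x+0.4837y+0.3974z = 0.0184
det = 0.4585;  x = -0.0186+0.3291z,  y = 0.0146+-0.4077z
sphere 1 gives Az²+Bz+C=0 with A=1.2746, B=0.2301, C=-0.1359;  B²−4AC=0.7458;  roots -0.4291, 0.2485;  negative root z = -0.4291
x = -0.1598, y = 0.1895

(-0.1598, 0.1895, -0.4291)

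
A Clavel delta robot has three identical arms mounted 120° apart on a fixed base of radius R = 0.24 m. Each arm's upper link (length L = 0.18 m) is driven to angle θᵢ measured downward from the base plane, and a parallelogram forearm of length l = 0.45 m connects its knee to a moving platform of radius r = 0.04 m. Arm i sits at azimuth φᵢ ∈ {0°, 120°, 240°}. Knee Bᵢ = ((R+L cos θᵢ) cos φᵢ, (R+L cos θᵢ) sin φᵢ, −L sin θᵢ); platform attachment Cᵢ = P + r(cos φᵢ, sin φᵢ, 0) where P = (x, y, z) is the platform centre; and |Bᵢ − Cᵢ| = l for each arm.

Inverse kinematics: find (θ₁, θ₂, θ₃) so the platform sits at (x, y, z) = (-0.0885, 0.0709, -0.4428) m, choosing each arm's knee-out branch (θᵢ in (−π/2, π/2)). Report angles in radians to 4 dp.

arm 1 (φ=0.0°): x'=-0.0885, y'=0.0709
  A cos θ + B sin θ = C:  0.2885·cos θ + -0.4428·sin θ = -0.3173
  √(A²+B²)=0.5285;  θ1 = -0.9933+2.2148 ≈ 1.2215
rotate P by −φ2: (0.1057, 0.0412, -0.4428)
  A=0.0943, B=-0.4428, C=(l²−L²−A²−y'²−z²)/(2L)=-0.1016
  θ2 = atan2(B,A) + arccos(C/0.4527) = 0.4362
rotate P by −φ3: (-0.0172, -0.1121, -0.4428)
  A cos θ + B sin θ = C:  0.2172·cos θ + -0.4428·sin θ = -0.2380
  √(A²+B²)=0.4932;  θ3 = -1.1149+2.0745 ≈ 0.9596

θ₁ = 1.2215, θ₂ = 0.4362, θ₃ = 0.9596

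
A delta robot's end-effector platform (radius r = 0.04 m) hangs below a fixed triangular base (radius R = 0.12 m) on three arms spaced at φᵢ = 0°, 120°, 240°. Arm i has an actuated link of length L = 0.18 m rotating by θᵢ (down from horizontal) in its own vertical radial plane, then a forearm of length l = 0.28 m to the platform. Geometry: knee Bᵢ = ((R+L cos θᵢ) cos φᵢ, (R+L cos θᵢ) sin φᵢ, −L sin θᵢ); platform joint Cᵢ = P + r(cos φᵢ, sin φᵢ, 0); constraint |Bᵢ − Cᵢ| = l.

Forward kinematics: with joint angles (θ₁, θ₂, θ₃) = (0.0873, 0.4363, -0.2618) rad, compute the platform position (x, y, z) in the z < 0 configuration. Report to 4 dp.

φ1=0.0°: virtual centre (0.2593, 0.0000, -0.0157), radius l
arm 2 at φ=120.0°: (R−r)+L cos θ2 = 0.2431;  O2 = (-0.1216, 0.2106, -0.0761)
φ3=240.0°: virtual centre (-0.1269, -0.2199, 0.0466), radius l
subtract pairs → two planes through P
linear system: -0.7618x+0.4211y = -0.0026−-0.1207z; -0.7725x+-0.4397y = -0.0009−0.1246z
Cramer: x(z) = 0.0023-0.0010z;  y(z) = -0.0020+0.2850z
into |P−O₁|² = l²: 1.0812z² + 0.0307z + -0.0121 = 0;  Δ = 0.0532;  z = -0.1209 or 0.0925 → z<0 root = -0.1209
x = 0.0024, y = -0.0365

(0.0024, -0.0365, -0.1209)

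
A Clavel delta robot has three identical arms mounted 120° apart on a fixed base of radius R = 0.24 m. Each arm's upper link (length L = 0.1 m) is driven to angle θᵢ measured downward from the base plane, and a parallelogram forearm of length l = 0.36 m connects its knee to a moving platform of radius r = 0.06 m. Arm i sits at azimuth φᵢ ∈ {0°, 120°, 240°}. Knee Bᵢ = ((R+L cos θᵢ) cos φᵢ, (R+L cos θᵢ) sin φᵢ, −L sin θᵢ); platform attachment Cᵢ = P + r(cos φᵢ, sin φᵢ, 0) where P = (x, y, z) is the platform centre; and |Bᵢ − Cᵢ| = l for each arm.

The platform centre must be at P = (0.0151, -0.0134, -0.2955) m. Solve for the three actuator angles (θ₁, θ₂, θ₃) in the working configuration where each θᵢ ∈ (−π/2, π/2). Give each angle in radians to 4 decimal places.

rotate P by −φ1: (0.0151, -0.0134, -0.2955)
  A=0.1649, B=-0.2955, C=(l²−L²−A²−y'²−z²)/(2L)=0.0245
  γ=atan2(-0.2955,0.1649)=-1.0618;  ψ=arccos(0.0725)=1.4982;  θ1=γ+ψ≈0.4364
rotate P by −φ2: (-0.0192, -0.0064, -0.2955)
  e−x'=0.1992;  (l²−L²−(e−x')²−y'²−z²)/2L = -0.0371
  γ=atan2(-0.2955,0.1992)=-0.9778;  ψ=arccos(-0.1042)=1.6751;  θ2=γ+ψ≈0.6974
arm 3 (φ=240.0°): x'=0.0041, y'=0.0198
  A=0.1759, B=-0.2955, C=(l²−L²−A²−y'²−z²)/(2L)=0.0047
  γ=atan2(-0.2955,0.1759)=-1.0338;  ψ=arccos(0.0135)=1.5572;  θ3=γ+ψ≈0.5235

θ₁ = 0.4364, θ₂ = 0.6974, θ₃ = 0.5235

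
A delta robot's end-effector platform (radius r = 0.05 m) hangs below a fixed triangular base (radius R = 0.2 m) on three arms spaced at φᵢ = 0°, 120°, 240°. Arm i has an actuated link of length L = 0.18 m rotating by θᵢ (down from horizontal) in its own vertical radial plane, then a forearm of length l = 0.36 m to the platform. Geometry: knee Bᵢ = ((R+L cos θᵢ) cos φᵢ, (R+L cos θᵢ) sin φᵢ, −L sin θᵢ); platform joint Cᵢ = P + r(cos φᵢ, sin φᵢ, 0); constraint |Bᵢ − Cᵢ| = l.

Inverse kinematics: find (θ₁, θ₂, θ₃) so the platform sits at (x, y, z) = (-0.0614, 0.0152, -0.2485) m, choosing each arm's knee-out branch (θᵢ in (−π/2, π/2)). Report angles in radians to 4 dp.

θ₁ = 0.7856, θ₂ = 0.1744, θ₃ = 0.3491

φ1=0.0° → target in arm frame (-0.0614, 0.0152)
  A cos θ + B sin θ = C:  0.2114·cos θ + -0.2485·sin θ = -0.0263
  θ1 = atan2(B,A) + arccos(C/0.3263) = 0.7856
rotate P by −φ2: (0.0439, 0.0456, -0.2485)
  e−x'=0.1061;  (l²−L²−(e−x')²−y'²−z²)/2L = 0.0614
  θ2 = atan2(B,A) + arccos(C/0.2702) = 0.1744
rotate P by −φ3: (0.0175, -0.0608, -0.2485)
  A=0.1325, B=-0.2485, C=(l²−L²−A²−y'²−z²)/(2L)=0.0395
  √(A²+B²)=0.2816;  θ3 = -1.0811+1.4302 ≈ 0.3491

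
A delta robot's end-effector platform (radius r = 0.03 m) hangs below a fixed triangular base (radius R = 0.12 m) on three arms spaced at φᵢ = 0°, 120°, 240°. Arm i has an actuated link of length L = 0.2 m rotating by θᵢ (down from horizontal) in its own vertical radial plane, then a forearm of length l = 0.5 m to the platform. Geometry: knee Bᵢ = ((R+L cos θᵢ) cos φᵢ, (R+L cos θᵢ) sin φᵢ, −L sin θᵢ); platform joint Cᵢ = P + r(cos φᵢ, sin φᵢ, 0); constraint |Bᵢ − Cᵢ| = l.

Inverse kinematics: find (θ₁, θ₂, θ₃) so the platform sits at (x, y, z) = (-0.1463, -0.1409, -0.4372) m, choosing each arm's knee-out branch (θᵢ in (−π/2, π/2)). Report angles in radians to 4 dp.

rotate P by −φ1: (-0.1463, -0.1409, -0.4372)
  A cos θ + B sin θ = C:  0.2363·cos θ + -0.4372·sin θ = -0.1421
  √(A²+B²)=0.4970;  θ1 = -1.0753+1.8607 ≈ 0.7855
φ2=120.0° → target in arm frame (-0.0489, 0.1971)
  e−x'=0.1389;  (l²−L²−(e−x')²−y'²−z²)/2L = -0.0982
  γ=atan2(-0.4372,0.1389)=-1.2632;  ψ=arccos(-0.2142)=1.7866;  θ2=γ+ψ≈0.5234
φ3=240.0° → target in arm frame (0.1952, -0.0562)
  A cos θ + B sin θ = C:  -0.1052·cos θ + -0.4372·sin θ = 0.0116
  θ3 = atan2(B,A) + arccos(C/0.4497) = -0.2618

θ₁ = 0.7855, θ₂ = 0.5234, θ₃ = -0.2618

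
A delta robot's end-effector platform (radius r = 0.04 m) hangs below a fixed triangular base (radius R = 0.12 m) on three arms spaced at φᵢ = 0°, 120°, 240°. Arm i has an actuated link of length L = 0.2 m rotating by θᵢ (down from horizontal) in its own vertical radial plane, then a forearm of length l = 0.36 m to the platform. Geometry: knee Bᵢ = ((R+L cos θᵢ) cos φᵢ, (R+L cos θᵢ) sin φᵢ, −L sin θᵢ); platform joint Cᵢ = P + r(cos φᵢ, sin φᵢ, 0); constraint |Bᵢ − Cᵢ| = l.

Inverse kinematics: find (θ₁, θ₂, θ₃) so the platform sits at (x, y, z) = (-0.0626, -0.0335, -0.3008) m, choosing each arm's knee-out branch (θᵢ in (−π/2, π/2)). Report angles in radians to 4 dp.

θ₁ = 0.6112, θ₂ = 0.3492, θ₃ = 0.0875

rotate P by −φ1: (-0.0626, -0.0335, -0.3008)
  e−x'=0.1426;  (l²−L²−(e−x')²−y'²−z²)/2L = -0.0558
  γ=atan2(-0.3008,0.1426)=-1.1281;  ψ=arccos(-0.1678)=1.7393;  θ1=γ+ψ≈0.6112
rotate P by −φ2: (0.0023, 0.0710, -0.3008)
  e−x'=0.0777;  (l²−L²−(e−x')²−y'²−z²)/2L = -0.0299
  γ=atan2(-0.3008,0.0777)=-1.3180;  ψ=arccos(-0.0962)=1.6672;  θ2=γ+ψ≈0.3492
φ3=240.0° → target in arm frame (0.0603, -0.0375)
  e−x'=0.0197;  (l²−L²−(e−x')²−y'²−z²)/2L = -0.0067
  θ3 = atan2(B,A) + arccos(C/0.3014) = 0.0875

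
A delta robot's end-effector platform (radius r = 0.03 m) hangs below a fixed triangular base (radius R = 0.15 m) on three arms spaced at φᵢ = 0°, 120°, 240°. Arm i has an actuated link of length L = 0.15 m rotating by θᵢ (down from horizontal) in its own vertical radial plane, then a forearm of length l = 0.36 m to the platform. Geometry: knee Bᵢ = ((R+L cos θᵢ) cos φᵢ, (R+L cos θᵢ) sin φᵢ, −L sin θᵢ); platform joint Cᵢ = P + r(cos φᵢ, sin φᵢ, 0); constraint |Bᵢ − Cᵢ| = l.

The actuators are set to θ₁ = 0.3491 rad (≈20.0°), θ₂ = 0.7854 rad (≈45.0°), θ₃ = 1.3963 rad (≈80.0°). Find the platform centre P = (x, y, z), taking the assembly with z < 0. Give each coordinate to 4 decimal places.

φ1=0.0°: virtual centre (0.2610, 0.0000, -0.0513), radius l
φ2=120.0°: virtual centre (-0.1130, 0.1958, -0.1061), radius l
φ3=240.0°: virtual centre (-0.0730, -0.1265, -0.1477), radius l
subtract pairs → two planes through P
linear system: -0.7480x+0.3916y = -0.0084−-0.1095z; -0.6679x+-0.2530y = -0.0276−-0.1928z
Cramer: x(z) = 0.0287-0.2290z;  y(z) = 0.0334-0.1577z
into |P−centre ₁|² = l²: 1.0773z² + 0.1985z + -0.0719 = 0;  Δ = 0.3492;  z = -0.3664 or 0.1821 → z<0 root = -0.3664
x = 0.1125, y = 0.0911

(0.1125, 0.0911, -0.3664)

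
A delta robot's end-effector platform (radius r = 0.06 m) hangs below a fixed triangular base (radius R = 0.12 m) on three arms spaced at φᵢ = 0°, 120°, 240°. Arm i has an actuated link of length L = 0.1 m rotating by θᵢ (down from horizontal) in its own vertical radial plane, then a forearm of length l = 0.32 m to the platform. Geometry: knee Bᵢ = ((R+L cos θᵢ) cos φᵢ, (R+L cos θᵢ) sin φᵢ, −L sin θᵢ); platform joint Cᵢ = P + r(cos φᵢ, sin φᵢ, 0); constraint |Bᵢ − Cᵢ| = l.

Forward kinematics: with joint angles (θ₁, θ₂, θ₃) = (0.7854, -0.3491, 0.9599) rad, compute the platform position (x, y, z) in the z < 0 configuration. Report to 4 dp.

(-0.0571, 0.1457, -0.2849)

φ1=0.0°: virtual centre (0.1307, 0.0000, -0.0707), radius l
arm 2 at φ=120.0°: e+L cos θ2 = 0.1540;  O2 = (-0.0770, 0.1333, 0.0342)
O3 = (0.1174·cos240.0°, 0.1174·sin240.0°, -0.0819) = (-0.0587, -0.1016, -0.0819)
subtract pairs → two planes through P
[-0.4154 0.2667 0.2098]·P = 0.0028;  [-0.3788 -0.2033 -0.0224]·P = -0.0016
det = 0.1855;  x = -0.0008+0.1978z,  y = 0.0093+-0.4788z
into |P−O₁|² = l²: 1.2683z² + 0.0805z + -0.0800 = 0;  Δ = 0.4125;  z = -0.2849 or 0.2214 → z<0 root = -0.2849
x = -0.0571, y = 0.1457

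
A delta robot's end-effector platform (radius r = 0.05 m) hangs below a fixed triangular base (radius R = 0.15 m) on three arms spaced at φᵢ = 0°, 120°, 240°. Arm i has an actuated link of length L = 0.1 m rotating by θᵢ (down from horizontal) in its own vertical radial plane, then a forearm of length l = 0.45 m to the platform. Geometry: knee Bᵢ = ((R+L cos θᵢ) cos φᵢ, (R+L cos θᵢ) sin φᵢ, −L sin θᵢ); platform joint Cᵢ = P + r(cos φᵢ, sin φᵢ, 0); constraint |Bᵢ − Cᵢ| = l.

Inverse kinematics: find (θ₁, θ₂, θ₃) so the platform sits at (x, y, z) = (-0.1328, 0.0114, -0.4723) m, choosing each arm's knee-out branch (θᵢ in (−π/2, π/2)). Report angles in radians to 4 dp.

rotate P by −φ1: (-0.1328, 0.0114, -0.4723)
  A=0.2328, B=-0.4723, C=(l²−L²−A²−y'²−z²)/(2L)=-0.4245
  θ1 = atan2(B,A) + arccos(C/0.5266) = 1.3955
φ2=120.0° → target in arm frame (0.0763, 0.1093)
  e−x'=0.0237;  (l²−L²−(e−x')²−y'²−z²)/2L = -0.2154
  θ2 = atan2(B,A) + arccos(C/0.4729) = 0.5231
arm 3 (φ=240.0°): x'=0.0565, y'=-0.1207
  A=0.0435, B=-0.4723, C=(l²−L²−A²−y'²−z²)/(2L)=-0.2351
  θ3 = atan2(B,A) + arccos(C/0.4743) = 0.6105

θ₁ = 1.3955, θ₂ = 0.5231, θ₃ = 0.6105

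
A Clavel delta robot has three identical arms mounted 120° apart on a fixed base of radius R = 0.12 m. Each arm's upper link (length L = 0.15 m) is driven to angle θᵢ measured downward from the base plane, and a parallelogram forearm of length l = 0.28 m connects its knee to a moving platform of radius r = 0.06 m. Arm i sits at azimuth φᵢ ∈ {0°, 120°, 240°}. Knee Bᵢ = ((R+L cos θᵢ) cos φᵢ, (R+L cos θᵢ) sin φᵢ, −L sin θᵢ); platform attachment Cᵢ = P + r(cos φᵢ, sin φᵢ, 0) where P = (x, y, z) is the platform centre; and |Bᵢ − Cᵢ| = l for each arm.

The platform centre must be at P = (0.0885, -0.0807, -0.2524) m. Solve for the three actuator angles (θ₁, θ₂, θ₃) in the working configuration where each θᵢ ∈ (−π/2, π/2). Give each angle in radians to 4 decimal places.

θ₁ = 0.0874, θ₂ = 1.0471, θ₃ = 0.4366

arm 1 (φ=0.0°): x'=0.0885, y'=-0.0807
  e−x'=-0.0285;  (l²−L²−(e−x')²−y'²−z²)/2L = -0.0504
  γ=atan2(-0.2524,-0.0285)=-1.6832;  ψ=arccos(-0.1986)=1.7707;  θ1=γ+ψ≈0.0874
rotate P by −φ2: (-0.1141, -0.0363, -0.2524)
  e−x'=0.1741;  (l²−L²−(e−x')²−y'²−z²)/2L = -0.1315
  γ=atan2(-0.2524,0.1741)=-0.9669;  ψ=arccos(-0.4288)=2.0140;  θ2=γ+ψ≈1.0471
rotate P by −φ3: (0.0256, 0.1170, -0.2524)
  A=0.0344, B=-0.2524, C=(l²−L²−A²−y'²−z²)/(2L)=-0.0756
  √(A²+B²)=0.2547;  θ3 = -1.4355+1.8720 ≈ 0.4366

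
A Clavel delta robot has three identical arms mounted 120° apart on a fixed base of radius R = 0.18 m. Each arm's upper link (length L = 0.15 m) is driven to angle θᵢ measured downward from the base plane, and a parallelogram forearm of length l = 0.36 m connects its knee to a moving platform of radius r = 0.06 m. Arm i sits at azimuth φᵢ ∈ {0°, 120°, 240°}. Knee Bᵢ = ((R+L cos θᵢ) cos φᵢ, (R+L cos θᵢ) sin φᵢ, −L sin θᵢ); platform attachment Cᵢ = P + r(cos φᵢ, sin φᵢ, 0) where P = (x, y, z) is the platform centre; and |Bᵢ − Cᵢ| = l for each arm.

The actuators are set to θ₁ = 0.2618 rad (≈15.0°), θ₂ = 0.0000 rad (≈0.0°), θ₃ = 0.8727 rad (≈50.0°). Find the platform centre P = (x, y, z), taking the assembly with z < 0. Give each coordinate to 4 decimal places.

φ1=0.0°: virtual centre (0.2649, 0.0000, -0.0388), radius l
centre 2 = (0.2700·cos120.0°, 0.2700·sin120.0°, 0.0000) = (-0.1350, 0.2338, 0.0000)
centre 3 = (0.2164·cos240.0°, 0.2164·sin240.0°, -0.1149) = (-0.1082, -0.1874, -0.1149)
|centre ₂|²−|centre ₁|² = 0.0012;  |centre ₃|²−|centre ₁|² = -0.0116
linear system: -0.7998x+0.4677y = 0.0012−0.0776z; -0.7462x+-0.3748y = -0.0116−-0.1522z
Cramer: x(z) = 0.0077-0.0648z;  y(z) = 0.0158-0.2769z
sphere 1 gives Az²+Bz+C=0 with A=1.0809, B=0.1023, C=-0.0617;  B²−4AC=0.2772;  roots -0.2908, 0.1962;  negative root z = -0.2908
x = 0.0265, y = 0.0963

(0.0265, 0.0963, -0.2908)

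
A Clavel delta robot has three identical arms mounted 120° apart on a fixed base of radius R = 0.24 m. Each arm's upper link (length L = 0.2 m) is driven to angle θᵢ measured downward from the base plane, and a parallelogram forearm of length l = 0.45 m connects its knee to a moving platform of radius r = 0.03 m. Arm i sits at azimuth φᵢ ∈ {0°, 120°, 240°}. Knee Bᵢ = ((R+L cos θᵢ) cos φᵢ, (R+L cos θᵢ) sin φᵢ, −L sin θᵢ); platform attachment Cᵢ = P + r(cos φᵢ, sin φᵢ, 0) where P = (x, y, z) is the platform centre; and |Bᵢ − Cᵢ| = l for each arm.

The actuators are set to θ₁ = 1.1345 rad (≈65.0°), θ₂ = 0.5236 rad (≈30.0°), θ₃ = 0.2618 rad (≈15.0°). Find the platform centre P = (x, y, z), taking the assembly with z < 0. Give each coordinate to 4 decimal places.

(-0.1184, -0.0298, -0.3576)

φ1=0.0°: virtual centre (0.2945, 0.0000, -0.1813), radius l
O2 = (0.3832·cos120.0°, 0.3832·sin120.0°, -0.1000) = (-0.1916, 0.3319, -0.1000)
O3 = (0.4032·cos240.0°, 0.4032·sin240.0°, -0.0518) = (-0.2016, -0.3492, -0.0518)
|O₂|²−|O₁|² = 0.0372;  |O₃|²−|O₁|² = 0.0456
linear system: -0.9722x+0.6637y = 0.0372−0.1625z; -0.9922x+-0.6983y = 0.0456−0.2590z
Cramer: x(z) = -0.0421+0.2134z;  y(z) = -0.0055+0.0677z
quadratic in z: (1.0501)z²+(0.2181)z+(-0.0563)=0, √Δ=0.5330 → z ∈ {-0.3576, 0.1499}; z = -0.3576 (taking z<0)
x = -0.1184, y = -0.0298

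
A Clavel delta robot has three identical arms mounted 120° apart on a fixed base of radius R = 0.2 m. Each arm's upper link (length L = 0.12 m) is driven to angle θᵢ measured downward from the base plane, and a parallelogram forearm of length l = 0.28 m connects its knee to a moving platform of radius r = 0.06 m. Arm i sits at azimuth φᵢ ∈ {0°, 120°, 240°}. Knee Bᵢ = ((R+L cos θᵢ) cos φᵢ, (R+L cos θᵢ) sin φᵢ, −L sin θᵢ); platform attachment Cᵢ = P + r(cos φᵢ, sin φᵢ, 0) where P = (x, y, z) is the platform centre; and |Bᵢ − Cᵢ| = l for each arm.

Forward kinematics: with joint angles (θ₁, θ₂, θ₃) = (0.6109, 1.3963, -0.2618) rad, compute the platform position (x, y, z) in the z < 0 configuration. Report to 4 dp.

centre 1 = (0.2383·cos0.0°, 0.2383·sin0.0°, -0.0688) = (0.2383, 0.0000, -0.0688)
arm 2 at φ=120.0°: ρ2 = 0.1608;  centre 2 = (-0.0804, 0.1393, -0.1182)
centre 3 = (0.2559·cos240.0°, 0.2559·sin240.0°, 0.0311) = (-0.1280, -0.2216, 0.0311)
subtract pairs → two planes through P
plane₁₂: -0.6374x+0.2786y+-0.0987z = -0.0217
Cramer: x(z) = 0.0169+0.0245z;  y(z) = -0.0391+0.4103z
quadratic in z: (1.1689)z²+(0.0947)z+(-0.0231)=0, √Δ=0.3422 → z ∈ {-0.1869, 0.1059}; z = -0.1869 (taking z<0)
x = 0.0124, y = -0.1158

(0.0124, -0.1158, -0.1869)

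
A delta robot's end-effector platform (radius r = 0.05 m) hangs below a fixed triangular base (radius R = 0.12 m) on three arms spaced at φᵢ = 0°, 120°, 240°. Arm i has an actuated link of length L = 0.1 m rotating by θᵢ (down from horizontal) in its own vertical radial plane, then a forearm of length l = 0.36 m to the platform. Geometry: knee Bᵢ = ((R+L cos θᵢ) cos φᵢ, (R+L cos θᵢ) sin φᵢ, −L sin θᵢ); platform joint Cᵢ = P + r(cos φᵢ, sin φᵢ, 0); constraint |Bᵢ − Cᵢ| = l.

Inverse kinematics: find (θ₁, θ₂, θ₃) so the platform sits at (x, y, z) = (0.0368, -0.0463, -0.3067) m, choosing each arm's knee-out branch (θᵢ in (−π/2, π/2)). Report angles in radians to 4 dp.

θ₁ = -0.2618, θ₂ = 0.2618, θ₃ = -0.1747

arm 1 (φ=0.0°): x'=0.0368, y'=-0.0463
  e−x'=0.0332;  (l²−L²−(e−x')²−y'²−z²)/2L = 0.1114
  θ1 = atan2(B,A) + arccos(C/0.3085) = -0.2618
arm 2 (φ=120.0°): x'=-0.0585, y'=-0.0087
  e−x'=0.1285;  (l²−L²−(e−x')²−y'²−z²)/2L = 0.0447
  √(A²+B²)=0.3325;  θ2 = -1.1740+1.4358 ≈ 0.2618
φ3=240.0° → target in arm frame (0.0217, 0.0550)
  e−x'=0.0483;  (l²−L²−(e−x')²−y'²−z²)/2L = 0.1009
  θ3 = atan2(B,A) + arccos(C/0.3105) = -0.1747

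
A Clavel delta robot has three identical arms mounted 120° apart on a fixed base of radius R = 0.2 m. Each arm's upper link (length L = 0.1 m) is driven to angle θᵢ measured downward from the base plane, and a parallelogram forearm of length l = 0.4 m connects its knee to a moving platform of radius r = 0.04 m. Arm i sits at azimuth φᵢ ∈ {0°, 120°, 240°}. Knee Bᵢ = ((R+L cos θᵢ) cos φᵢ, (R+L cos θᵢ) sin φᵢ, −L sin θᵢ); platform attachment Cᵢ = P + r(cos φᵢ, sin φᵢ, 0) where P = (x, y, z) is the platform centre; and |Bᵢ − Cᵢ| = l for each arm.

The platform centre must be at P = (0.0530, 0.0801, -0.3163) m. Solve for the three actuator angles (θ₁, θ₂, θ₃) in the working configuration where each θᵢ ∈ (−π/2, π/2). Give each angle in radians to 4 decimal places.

θ₁ = -0.1750, θ₂ = -0.0872, θ₃ = 0.8724

arm 1 (φ=0.0°): x'=0.0530, y'=0.0801
  A=0.1070, B=-0.3163, C=(l²−L²−A²−y'²−z²)/(2L)=0.1604
  θ1 = atan2(B,A) + arccos(C/0.3339) = -0.1750
arm 2 (φ=120.0°): x'=0.0429, y'=-0.0859
  A=0.1171, B=-0.3163, C=(l²−L²−A²−y'²−z²)/(2L)=0.1442
  √(A²+B²)=0.3373;  θ2 = -1.2161+1.1289 ≈ -0.0872
φ3=240.0° → target in arm frame (-0.0959, 0.0058)
  A=0.2559, B=-0.3163, C=(l²−L²−A²−y'²−z²)/(2L)=-0.0777
  γ=atan2(-0.3163,0.2559)=-0.8906;  ψ=arccos(-0.1911)=1.7631;  θ3=γ+ψ≈0.8724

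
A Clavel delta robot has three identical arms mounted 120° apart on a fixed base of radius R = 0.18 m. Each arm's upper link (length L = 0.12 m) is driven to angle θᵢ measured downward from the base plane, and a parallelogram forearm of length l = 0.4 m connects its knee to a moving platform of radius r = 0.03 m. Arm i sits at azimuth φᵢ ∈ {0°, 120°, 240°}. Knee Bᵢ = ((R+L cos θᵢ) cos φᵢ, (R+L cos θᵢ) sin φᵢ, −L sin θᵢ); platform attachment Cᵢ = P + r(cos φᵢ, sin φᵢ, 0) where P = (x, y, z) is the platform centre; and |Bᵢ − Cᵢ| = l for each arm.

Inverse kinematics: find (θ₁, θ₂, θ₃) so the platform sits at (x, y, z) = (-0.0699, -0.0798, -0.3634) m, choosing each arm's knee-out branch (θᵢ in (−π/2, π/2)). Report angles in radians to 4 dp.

θ₁ = 0.9601, θ₂ = 0.7859, θ₃ = 0.0003

rotate P by −φ1: (-0.0699, -0.0798, -0.3634)
  A=0.2199, B=-0.3634, C=(l²−L²−A²−y'²−z²)/(2L)=-0.1716
  √(A²+B²)=0.4248;  θ1 = -1.0266+1.9867 ≈ 0.9601
φ2=120.0° → target in arm frame (-0.0342, 0.1004)
  A cos θ + B sin θ = C:  0.1842·cos θ + -0.3634·sin θ = -0.1269
  √(A²+B²)=0.4074;  θ2 = -1.1018+1.8876 ≈ 0.7859
arm 3 (φ=240.0°): x'=0.1041, y'=-0.0206
  A=0.0459, B=-0.3634, C=(l²−L²−A²−y'²−z²)/(2L)=0.0459
  θ3 = atan2(B,A) + arccos(C/0.3663) = 0.0003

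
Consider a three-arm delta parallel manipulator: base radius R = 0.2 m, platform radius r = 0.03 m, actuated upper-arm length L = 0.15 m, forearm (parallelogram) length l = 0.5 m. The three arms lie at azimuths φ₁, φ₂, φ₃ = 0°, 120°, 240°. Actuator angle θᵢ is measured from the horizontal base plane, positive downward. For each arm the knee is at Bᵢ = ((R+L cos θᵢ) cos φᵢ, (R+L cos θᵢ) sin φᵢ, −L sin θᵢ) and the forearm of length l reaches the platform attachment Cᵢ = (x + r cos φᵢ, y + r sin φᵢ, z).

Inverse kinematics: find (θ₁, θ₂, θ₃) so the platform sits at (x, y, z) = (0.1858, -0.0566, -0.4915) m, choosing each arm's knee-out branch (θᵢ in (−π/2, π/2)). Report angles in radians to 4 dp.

θ₁ = 0.0869, θ₂ = 1.3962, θ₃ = 1.0472

φ1=0.0° → target in arm frame (0.1858, -0.0566)
  A=-0.0158, B=-0.4915, C=(l²−L²−A²−y'²−z²)/(2L)=-0.0584
  θ1 = atan2(B,A) + arccos(C/0.4918) = 0.0869
arm 2 (φ=120.0°): x'=-0.1419, y'=-0.1326
  A cos θ + B sin θ = C:  0.3119·cos θ + -0.4915·sin θ = -0.4298
  √(A²+B²)=0.5821;  θ2 = -1.0053+2.4015 ≈ 1.3962
rotate P by −φ3: (-0.0439, 0.1892, -0.4915)
  A=0.2139, B=-0.4915, C=(l²−L²−A²−y'²−z²)/(2L)=-0.3187
  θ3 = atan2(B,A) + arccos(C/0.5360) = 1.0472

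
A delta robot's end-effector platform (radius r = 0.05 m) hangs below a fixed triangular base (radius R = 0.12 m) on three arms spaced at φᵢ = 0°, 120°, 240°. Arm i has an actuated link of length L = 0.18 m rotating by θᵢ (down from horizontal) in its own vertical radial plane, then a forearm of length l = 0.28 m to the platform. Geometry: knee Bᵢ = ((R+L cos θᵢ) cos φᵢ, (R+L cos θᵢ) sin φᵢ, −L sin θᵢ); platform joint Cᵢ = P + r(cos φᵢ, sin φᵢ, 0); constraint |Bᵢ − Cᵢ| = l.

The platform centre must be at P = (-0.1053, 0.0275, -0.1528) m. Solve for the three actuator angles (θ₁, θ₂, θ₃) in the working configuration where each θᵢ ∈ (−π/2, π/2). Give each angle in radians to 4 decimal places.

θ₁ = 0.9596, θ₂ = -0.3488, θ₃ = 0.0877

arm 1 (φ=0.0°): x'=-0.1053, y'=0.0275
  A cos θ + B sin θ = C:  0.1753·cos θ + -0.1528·sin θ = -0.0245
  √(A²+B²)=0.2325;  θ1 = -0.7169+1.6765 ≈ 0.9596
arm 2 (φ=120.0°): x'=0.0765, y'=0.0774
  A=-0.0065, B=-0.1528, C=(l²−L²−A²−y'²−z²)/(2L)=0.0461
  √(A²+B²)=0.1529;  θ2 = -1.6131+1.2643 ≈ -0.3488
arm 3 (φ=240.0°): x'=0.0288, y'=-0.1049
  A cos θ + B sin θ = C:  0.0412·cos θ + -0.1528·sin θ = 0.0276
  θ3 = atan2(B,A) + arccos(C/0.1582) = 0.0877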